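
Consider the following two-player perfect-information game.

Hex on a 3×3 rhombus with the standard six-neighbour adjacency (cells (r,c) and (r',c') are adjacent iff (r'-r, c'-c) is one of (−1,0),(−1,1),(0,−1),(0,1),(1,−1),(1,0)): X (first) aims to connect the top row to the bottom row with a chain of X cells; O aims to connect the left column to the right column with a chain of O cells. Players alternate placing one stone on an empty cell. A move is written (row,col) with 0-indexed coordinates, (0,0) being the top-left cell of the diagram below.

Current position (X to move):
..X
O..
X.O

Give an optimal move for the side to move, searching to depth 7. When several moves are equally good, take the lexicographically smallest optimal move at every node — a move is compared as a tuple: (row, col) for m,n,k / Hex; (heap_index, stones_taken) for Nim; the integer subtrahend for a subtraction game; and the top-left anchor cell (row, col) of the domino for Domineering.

X's best at [..X/O../X.O]: (1,1)

p1 X@[..X/O../X.O]: (0,0)[X.X/O../X.O]-1 (0,1)[.XX/O../X.O]-1 (1,1)[..X/OX./X.O]+1* (1,2)[..X/O.X/X.O]+1 (2,1)[..X/O../XXO]+1
p2 O@[..X/OX./X.O] terminal -1; root [..X/O../X.O] d7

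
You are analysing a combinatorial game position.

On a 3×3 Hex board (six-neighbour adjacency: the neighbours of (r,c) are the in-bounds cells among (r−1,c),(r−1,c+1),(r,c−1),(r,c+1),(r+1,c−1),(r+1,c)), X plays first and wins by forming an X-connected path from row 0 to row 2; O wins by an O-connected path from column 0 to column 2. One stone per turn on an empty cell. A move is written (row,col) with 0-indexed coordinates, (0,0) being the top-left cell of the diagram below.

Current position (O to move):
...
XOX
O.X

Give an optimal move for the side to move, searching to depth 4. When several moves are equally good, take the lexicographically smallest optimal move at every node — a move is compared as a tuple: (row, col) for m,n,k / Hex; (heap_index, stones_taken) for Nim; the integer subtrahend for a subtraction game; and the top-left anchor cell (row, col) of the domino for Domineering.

ply 1, O at .../XOX/O.X | (0,0)=-1→O../XOX/O.X; (0,1)=-1→.O./XOX/O.X; (0,2)=+1→..O/XOX/O.X*; (2,1)=-1→.../XOX/OOX
ply 2: ..O/XOX/O.X is terminal -1 (X); from .../XOX/O.X depth 4

O's best at [.../XOX/O.X]: (0,2)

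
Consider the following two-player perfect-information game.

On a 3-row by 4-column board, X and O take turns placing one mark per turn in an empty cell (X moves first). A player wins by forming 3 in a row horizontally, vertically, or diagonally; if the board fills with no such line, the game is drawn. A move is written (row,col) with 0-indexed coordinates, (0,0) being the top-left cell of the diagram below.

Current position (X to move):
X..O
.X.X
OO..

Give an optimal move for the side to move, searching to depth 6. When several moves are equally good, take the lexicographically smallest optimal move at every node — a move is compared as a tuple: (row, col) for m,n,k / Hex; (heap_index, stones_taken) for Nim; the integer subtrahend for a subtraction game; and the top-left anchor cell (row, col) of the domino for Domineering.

X's best at [X..O/.X.X/OO..]: (1,2)

[X..O/.X.X/OO..] X move#1: (0,1):-1/XX.O/.X.X/OO.., (0,2):-1/X.XO/.X.X/OO.., (1,0):-1/X..O/XX.X/OO.., (1,2):+1/X..O/.XXX/OO..*, (2,2):+1/X..O/.X.X/OOX., (2,3):-1/X..O/.X.X/OO.X
[X..O/.XXX/OO..] end (terminal -1, O#2); searched X..O/.X.X/OO.. to 6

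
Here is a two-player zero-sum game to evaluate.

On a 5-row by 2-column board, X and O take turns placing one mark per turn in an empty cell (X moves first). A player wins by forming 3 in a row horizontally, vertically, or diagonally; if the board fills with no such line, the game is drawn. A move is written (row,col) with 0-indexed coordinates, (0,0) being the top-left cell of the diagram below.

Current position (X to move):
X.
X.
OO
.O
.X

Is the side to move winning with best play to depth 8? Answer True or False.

p1 X@[X./X./OO/.O/.X]: (0,1)[XX/X./OO/.O/.X]-1 (1,1)[X./XX/OO/.O/.X]+0* (3,0)[X./X./OO/XO/.X]-1 (4,0)[X./X./OO/.O/XX]-1
p2 O@[X./XX/OO/.O/.X]: (0,1)[XO/XX/OO/.O/.X]+0* (3,0)[X./XX/OO/OO/.X]+0 (4,0)[X./XX/OO/.O/OX]+0
p3 X@[XO/XX/OO/.O/.X]: (3,0)[XO/XX/OO/XO/.X]+0* (4,0)[XO/XX/OO/.O/XX]+0
p4 O@[XO/XX/OO/XO/.X]: (4,0)[XO/XX/OO/XO/OX]+0*
p5 X@[XO/XX/OO/XO/OX] terminal +0; root [X./X./OO/.O/.X] d8

X winning at [X./X./OO/.O/.X]: False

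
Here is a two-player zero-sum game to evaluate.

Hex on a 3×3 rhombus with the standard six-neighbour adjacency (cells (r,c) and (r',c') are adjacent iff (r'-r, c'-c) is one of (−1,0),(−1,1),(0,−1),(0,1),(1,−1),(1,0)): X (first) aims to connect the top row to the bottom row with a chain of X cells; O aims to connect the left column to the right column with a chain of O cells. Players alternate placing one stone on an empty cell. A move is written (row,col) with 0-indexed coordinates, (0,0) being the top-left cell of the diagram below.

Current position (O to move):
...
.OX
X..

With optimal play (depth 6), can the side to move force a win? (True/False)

O winning at [.../.OX/X..]: False

p1 O@[.../.OX/X..]: (0,0)[O../.OX/X..]-1* (0,1)[.O./.OX/X..]-1 (0,2)[..O/.OX/X..]-1 (1,0)[.../OOX/X..]-1 (2,1)[.../.OX/XO.]-1 (2,2)[.../.OX/X.O]-1
p2 X@[O../.OX/X..]: (0,1)[OX./.OX/X..]+1* (0,2)[O.X/.OX/X..]+1 (1,0)[O../XOX/X..]+1 (2,1)[O../.OX/XX.]-1 (2,2)[O../.OX/X.X]-1
p3 O@[OX./.OX/X..]: (0,2)[OXO/.OX/X..]-1* (1,0)[OX./OOX/X..]-1 (2,1)[OX./.OX/XO.]-1 (2,2)[OX./.OX/X.O]-1
p4 X@[OXO/.OX/X..]: (1,0)[OXO/XOX/X..]+1* (2,1)[OXO/.OX/XX.]-1 (2,2)[OXO/.OX/X.X]-1
p5 O@[OXO/XOX/X..] terminal -1; root [.../.OX/X..] d6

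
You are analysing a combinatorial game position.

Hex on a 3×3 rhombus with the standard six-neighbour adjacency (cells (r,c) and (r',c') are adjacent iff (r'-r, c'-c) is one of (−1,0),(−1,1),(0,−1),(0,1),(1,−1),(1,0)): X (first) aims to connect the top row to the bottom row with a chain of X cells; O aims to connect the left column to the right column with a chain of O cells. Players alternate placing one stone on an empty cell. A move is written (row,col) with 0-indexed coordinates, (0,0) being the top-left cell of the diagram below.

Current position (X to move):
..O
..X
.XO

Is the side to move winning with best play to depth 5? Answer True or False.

X winning at [..O/..X/.XO]: True

[..O/..X/.XO] X move#1: (0,0):-1/X.O/..X/.XO, (0,1):-1/.XO/..X/.XO, (1,0):+1/..O/X.X/.XO*, (1,1):-1/..O/.XX/.XO, (2,0):-1/..O/..X/XXO
[..O/X.X/.XO] O move#2: (0,0):-1/O.O/X.X/.XO*, (0,1):-1/.OO/X.X/.XO, (1,1):-1/..O/XOX/.XO, (2,0):-1/..O/X.X/OXO
[O.O/X.X/.XO] X move#3: (0,1):+1/OXO/X.X/.XO*, (1,1):-1/O.O/XXX/.XO, (2,0):-1/O.O/X.X/XXO
[OXO/X.X/.XO] O move#4: (1,1):-1/OXO/XOX/.XO*, (2,0):-1/OXO/X.X/OXO
[OXO/XOX/.XO] X move#5: (2,0):+1/OXO/XOX/XXO*
[OXO/XOX/XXO] end (terminal -1, O#6); searched ..O/..X/.XO to 5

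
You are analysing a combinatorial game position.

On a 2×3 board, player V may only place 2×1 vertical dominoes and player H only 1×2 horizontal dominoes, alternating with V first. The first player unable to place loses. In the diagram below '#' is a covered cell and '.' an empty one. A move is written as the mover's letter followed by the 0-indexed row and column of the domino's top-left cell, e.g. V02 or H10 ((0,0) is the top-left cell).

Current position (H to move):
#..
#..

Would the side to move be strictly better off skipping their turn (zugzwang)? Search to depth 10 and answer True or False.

zugzwang(#../#.., H) = False

[#../#..] H move#1: H01:+1/###/#..*, H11:+1/#../###
[###/#..] end (terminal -1, V#2); searched #../#.. to 10
pass branch (V moves first from the same position):
  | [#../#..] V move#1: V01:+1/##./##.*, V02:+1/#.#/#.#
  | [##./##.] end (terminal -1, H#2); searched #../#.. to 10
H moving scores +1; H passing scores -1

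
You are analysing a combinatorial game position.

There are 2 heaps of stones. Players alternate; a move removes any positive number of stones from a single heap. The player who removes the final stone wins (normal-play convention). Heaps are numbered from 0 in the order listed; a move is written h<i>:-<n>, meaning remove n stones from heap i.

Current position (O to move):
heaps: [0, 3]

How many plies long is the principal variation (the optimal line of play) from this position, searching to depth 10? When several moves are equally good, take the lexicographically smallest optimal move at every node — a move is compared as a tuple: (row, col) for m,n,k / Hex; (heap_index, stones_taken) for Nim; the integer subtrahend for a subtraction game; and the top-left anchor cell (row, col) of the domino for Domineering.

p1 O@[(0,3)]: h1:-1[(0,2)]-1 h1:-2[(0,1)]-1 h1:-3[(0,0)]+1*
p2 X@[(0,0)] terminal -1; root [(0,3)] d10

PV length from [(0,3)]: 1 ply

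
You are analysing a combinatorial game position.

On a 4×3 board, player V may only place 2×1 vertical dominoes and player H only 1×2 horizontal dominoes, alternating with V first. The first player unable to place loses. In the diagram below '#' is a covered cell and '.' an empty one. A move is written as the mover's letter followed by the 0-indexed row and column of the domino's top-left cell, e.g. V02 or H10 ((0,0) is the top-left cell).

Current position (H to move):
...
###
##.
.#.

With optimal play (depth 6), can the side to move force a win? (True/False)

[.../###/##./.#.] H move#1: H00:-1/##./###/##./.#.*, H01:-1/.##/###/##./.#.
[##./###/##./.#.] V move#2: V22:+1/##./###/###/.##*
[##./###/###/.##] end (terminal -1, H#3); searched .../###/##./.#. to 6

H winning at [.../###/##./.#.]: False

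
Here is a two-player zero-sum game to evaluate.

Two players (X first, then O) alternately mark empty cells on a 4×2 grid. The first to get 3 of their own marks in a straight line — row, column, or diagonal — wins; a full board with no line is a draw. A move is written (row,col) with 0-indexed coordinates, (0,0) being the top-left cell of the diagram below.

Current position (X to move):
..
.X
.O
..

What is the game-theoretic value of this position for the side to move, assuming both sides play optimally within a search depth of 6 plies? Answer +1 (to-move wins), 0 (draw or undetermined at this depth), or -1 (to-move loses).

[../.X/.O/..] X move#1: (0,0):+0/X./.X/.O/..*, (0,1):+0/.X/.X/.O/.., (1,0):+0/../XX/.O/.., (2,0):+0/../.X/XO/.., (3,0):+0/../.X/.O/X., (3,1):+0/../.X/.O/.X
[X./.X/.O/..] O move#2: (0,1):+0/XO/.X/.O/..*, (1,0):+0/X./OX/.O/.., (2,0):+0/X./.X/OO/.., (3,0):+0/X./.X/.O/O., (3,1):+0/X./.X/.O/.O
[XO/.X/.O/..] X move#3: (1,0):+0/XO/XX/.O/..*, (2,0):+0/XO/.X/XO/.., (3,0):+0/XO/.X/.O/X., (3,1):+0/XO/.X/.O/.X
[XO/XX/.O/..] O move#4: (2,0):+0/XO/XX/OO/..*, (3,0):-1/XO/XX/.O/O., (3,1):-1/XO/XX/.O/.O
[XO/XX/OO/..] X move#5: (3,0):+0/XO/XX/OO/X.*, (3,1):+0/XO/XX/OO/.X
[XO/XX/OO/X.] O move#6: (3,1):+0/XO/XX/OO/XO*
[XO/XX/OO/XO] end (terminal +0, X#7); searched ../.X/.O/.. to 6

value(../.X/.O/.., X) = 0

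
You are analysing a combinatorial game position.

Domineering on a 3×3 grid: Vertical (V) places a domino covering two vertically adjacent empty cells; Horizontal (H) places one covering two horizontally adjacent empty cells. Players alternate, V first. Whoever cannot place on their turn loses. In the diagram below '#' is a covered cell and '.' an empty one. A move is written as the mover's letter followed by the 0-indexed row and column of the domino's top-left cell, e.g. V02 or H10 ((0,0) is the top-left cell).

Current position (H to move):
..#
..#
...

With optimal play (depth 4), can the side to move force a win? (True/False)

H winning at [..#/..#/...]: True

[..#/..#/...] H move#1: H00:-1/###/..#/..., H10:+1/..#/###/...*, H20:-1/..#/..#/##., H21:-1/..#/..#/.##
[..#/###/...] end (terminal -1, V#2); searched ..#/..#/... to 4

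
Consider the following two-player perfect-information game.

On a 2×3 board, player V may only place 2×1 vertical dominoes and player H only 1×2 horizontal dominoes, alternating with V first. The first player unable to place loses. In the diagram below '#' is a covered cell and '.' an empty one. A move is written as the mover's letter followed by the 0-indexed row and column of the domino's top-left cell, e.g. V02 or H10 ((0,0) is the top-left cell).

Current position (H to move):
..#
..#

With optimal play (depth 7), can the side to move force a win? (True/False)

ply 1, H at ..#/..# | H00=+1→###/..#*; H10=+1→..#/###
ply 2: ###/..# is terminal -1 (V); from ..#/..# depth 7

H winning at [..#/..#]: True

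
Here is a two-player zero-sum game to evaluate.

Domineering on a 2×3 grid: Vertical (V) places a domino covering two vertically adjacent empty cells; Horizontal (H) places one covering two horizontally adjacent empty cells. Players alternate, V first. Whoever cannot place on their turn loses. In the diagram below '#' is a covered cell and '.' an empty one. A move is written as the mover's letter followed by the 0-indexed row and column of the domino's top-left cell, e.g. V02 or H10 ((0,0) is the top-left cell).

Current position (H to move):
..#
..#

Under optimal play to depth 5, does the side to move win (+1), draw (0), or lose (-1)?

ply 1, H at ..#/..# | H00=+1→###/..#*; H10=+1→..#/###
ply 2: ###/..# is terminal -1 (V); from ..#/..# depth 5

value(..#/..#, H) = +1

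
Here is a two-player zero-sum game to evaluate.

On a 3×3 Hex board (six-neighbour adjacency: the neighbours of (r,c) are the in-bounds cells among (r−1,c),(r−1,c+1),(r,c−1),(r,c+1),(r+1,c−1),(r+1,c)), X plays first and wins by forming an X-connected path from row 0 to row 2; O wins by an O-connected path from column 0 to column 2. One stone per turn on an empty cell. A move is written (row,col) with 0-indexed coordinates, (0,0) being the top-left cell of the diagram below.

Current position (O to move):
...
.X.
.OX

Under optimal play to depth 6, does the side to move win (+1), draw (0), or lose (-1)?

[.../.X./.OX] O move#1: (0,0):-1/O../.X./.OX*, (0,1):-1/.O./.X./.OX, (0,2):-1/..O/.X./.OX, (1,0):-1/.../OX./.OX, (1,2):-1/.../.XO/.OX, (2,0):-1/.../.X./OOX
[O../.X./.OX] X move#2: (0,1):+1/OX./.X./.OX*, (0,2):+1/O.X/.X./.OX, (1,0):+1/O../XX./.OX, (1,2):+1/O../.XX/.OX, (2,0):+1/O../.X./XOX
[OX./.X./.OX] O move#3: (0,2):-1/OXO/.X./.OX*, (1,0):-1/OX./OX./.OX, (1,2):-1/OX./.XO/.OX, (2,0):-1/OX./.X./OOX
[OXO/.X./.OX] X move#4: (1,0):+1/OXO/XX./.OX*, (1,2):+1/OXO/.XX/.OX, (2,0):+1/OXO/.X./XOX
[OXO/XX./.OX] O move#5: (1,2):-1/OXO/XXO/.OX*, (2,0):-1/OXO/XX./OOX
[OXO/XXO/.OX] X move#6: (2,0):+1/OXO/XXO/XOX*
[OXO/XXO/XOX] end (terminal -1, O#7); searched .../.X./.OX to 6

value(.../.X./.OX, O) = -1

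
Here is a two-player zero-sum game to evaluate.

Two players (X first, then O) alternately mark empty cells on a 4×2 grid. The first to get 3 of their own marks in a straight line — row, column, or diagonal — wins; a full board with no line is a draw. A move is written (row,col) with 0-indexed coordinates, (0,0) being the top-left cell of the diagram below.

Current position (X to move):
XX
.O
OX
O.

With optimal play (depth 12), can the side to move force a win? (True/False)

ply 1, X at XX/.O/OX/O. | (1,0)=+0→XX/XO/OX/O.*; (3,1)=-1→XX/.O/OX/OX
ply 2, O at XX/XO/OX/O. | (3,1)=+0→XX/XO/OX/OO*
ply 3: XX/XO/OX/OO is terminal +0 (X); from XX/.O/OX/O. depth 12

X winning at [XX/.O/OX/O.]: False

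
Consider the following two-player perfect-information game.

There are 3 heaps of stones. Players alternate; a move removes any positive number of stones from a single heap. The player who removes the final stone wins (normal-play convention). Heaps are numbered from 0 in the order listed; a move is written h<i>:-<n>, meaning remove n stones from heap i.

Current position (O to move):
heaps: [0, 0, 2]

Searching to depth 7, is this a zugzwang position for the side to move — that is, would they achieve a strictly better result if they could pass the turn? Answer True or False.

zugzwang((0,0,2), O) = False

ply 1, O at (0,0,2) | h2:-1=-1→(0,0,1); h2:-2=+1→(0,0,0)*
ply 2: (0,0,0) is terminal -1 (X); from (0,0,2) depth 7
pass branch (X moves first from the same position):
  | ply 1, X at (0,0,2) | h2:-1=-1→(0,0,1); h2:-2=+1→(0,0,0)*
  | ply 2: (0,0,0) is terminal -1 (O); from (0,0,2) depth 7
O moving scores +1; O passing scores -1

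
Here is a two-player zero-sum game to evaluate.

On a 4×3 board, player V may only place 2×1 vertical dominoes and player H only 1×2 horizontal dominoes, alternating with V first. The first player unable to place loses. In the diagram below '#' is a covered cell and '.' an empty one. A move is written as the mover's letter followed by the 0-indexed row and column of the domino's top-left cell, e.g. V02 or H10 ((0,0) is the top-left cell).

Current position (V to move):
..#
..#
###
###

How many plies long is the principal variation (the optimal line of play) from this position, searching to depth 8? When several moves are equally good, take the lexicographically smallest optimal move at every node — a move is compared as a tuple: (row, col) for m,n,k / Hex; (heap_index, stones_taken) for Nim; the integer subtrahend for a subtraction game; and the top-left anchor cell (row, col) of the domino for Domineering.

[..#/..#/###/###] V move#1: V00:+1/#.#/#.#/###/###*, V01:+1/.##/.##/###/###
[#.#/#.#/###/###] end (terminal -1, H#2); searched ..#/..#/###/### to 8

PV length from [..#/..#/###/###]: 1 ply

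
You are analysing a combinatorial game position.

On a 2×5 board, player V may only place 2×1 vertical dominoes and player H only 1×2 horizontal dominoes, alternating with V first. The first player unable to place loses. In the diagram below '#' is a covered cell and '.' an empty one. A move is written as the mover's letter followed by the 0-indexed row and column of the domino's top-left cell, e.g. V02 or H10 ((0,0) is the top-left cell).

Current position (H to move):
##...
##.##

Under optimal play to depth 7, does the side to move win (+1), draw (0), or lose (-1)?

value(##.../##.##, H) = +1

ply 1, H at ##.../##.## | H02=+1→####./##.##*; H03=-1→##.##/##.##
ply 2: ####./##.## is terminal -1 (V); from ##.../##.## depth 7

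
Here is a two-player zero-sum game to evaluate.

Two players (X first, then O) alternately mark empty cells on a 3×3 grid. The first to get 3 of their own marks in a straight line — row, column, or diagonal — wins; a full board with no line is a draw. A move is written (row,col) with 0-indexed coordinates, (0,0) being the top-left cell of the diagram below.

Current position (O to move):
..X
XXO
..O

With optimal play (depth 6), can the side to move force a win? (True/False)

[..X/XXO/..O] O move#1: (0,0):-1/O.X/XXO/..O, (0,1):-1/.OX/XXO/..O, (2,0):+0/..X/XXO/O.O*, (2,1):-1/..X/XXO/.OO
[..X/XXO/O.O] X move#2: (0,0):-1/X.X/XXO/O.O, (0,1):-1/.XX/XXO/O.O, (2,1):+0/..X/XXO/OXO*
[..X/XXO/OXO] O move#3: (0,0):-1/O.X/XXO/OXO, (0,1):+0/.OX/XXO/OXO*
[.OX/XXO/OXO] X move#4: (0,0):+0/XOX/XXO/OXO*
[XOX/XXO/OXO] end (terminal +0, O#5); searched ..X/XXO/..O to 6

O winning at [..X/XXO/..O]: False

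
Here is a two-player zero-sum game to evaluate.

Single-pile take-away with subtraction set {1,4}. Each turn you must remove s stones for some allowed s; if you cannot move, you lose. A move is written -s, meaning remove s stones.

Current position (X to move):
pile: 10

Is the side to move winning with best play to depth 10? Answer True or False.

X winning at [10]: False

p1 X@[10]: -1[9]-1* -4[6]-1
p2 O@[9]: -1[8]-1 -4[5]+1*
p3 X@[5]: -1[4]-1* -4[1]-1
p4 O@[4]: -1[3]-1 -4[0]+1*
p5 X@[0] terminal -1; root [10] d10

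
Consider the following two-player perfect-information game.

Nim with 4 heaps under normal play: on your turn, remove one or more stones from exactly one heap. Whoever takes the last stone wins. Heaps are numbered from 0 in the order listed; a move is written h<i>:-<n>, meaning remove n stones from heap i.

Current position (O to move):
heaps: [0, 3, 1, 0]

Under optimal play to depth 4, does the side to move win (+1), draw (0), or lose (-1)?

value((0,3,1,0), O) = +1

ply 1, O at (0,3,1,0) | h1:-1=-1→(0,2,1,0); h1:-2=+1→(0,1,1,0)*; h1:-3=-1→(0,0,1,0); h2:-1=-1→(0,3,0,0)
ply 2, X at (0,1,1,0) | h1:-1=-1→(0,0,1,0)*; h2:-1=-1→(0,1,0,0)
ply 3, O at (0,0,1,0) | h2:-1=+1→(0,0,0,0)*
ply 4: (0,0,0,0) is terminal -1 (X); from (0,3,1,0) depth 4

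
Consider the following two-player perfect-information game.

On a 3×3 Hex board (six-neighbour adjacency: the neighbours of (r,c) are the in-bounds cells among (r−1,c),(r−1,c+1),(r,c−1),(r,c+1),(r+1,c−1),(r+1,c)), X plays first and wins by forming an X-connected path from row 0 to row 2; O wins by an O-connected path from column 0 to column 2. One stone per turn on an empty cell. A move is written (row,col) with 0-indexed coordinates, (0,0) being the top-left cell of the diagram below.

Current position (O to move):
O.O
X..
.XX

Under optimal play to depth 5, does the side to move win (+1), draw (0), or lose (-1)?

value(O.O/X../.XX, O) = +1

[O.O/X../.XX] O move#1: (0,1):+1/OOO/X../.XX*, (1,1):+1/O.O/XO./.XX, (1,2):-1/O.O/X.O/.XX, (2,0):+1/O.O/X../OXX
[OOO/X../.XX] end (terminal -1, X#2); searched O.O/X../.XX to 5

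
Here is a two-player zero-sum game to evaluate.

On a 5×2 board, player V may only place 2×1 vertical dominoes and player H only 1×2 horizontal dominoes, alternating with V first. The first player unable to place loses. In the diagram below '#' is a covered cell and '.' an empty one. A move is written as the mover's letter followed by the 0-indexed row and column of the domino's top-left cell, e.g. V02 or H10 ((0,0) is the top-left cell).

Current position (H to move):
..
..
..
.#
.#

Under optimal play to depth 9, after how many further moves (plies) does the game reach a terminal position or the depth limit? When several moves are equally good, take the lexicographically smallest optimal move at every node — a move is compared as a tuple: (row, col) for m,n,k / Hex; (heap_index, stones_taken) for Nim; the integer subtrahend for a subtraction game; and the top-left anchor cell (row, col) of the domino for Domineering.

p1 H@[../../../.#/.#]: H00[##/../../.#/.#]-1 H10[../##/../.#/.#]+1* H20[../../##/.#/.#]-1
p2 V@[../##/../.#/.#]: V20[../##/#./##/.#]-1* V30[../##/../##/##]-1
p3 H@[../##/#./##/.#]: H00[##/##/#./##/.#]+1*
p4 V@[##/##/#./##/.#] terminal -1; root [../../../.#/.#] d9

PV length from [../../../.#/.#]: 3 plies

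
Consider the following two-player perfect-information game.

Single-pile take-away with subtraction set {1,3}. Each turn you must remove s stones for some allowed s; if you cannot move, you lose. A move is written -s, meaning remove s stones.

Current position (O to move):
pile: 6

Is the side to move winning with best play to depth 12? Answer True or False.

O winning at [6]: False

ply 1, O at 6 | -1=-1→5*; -3=-1→3
ply 2, X at 5 | -1=+1→4*; -3=+1→2
ply 3, O at 4 | -1=-1→3*; -3=-1→1
ply 4, X at 3 | -1=+1→2*; -3=+1→0
ply 5, O at 2 | -1=-1→1*
ply 6, X at 1 | -1=+1→0*
ply 7: 0 is terminal -1 (O); from 6 depth 12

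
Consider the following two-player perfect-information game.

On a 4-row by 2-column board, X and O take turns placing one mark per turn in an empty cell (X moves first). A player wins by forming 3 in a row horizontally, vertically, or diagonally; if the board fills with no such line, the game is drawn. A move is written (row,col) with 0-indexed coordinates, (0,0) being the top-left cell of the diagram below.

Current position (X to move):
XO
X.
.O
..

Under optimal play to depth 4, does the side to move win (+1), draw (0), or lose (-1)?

ply 1, X at XO/X./.O/.. | (1,1)=+0→XO/XX/.O/..; (2,0)=+1→XO/X./XO/..*; (3,0)=-1→XO/X./.O/X.; (3,1)=-1→XO/X./.O/.X
ply 2: XO/X./XO/.. is terminal -1 (O); from XO/X./.O/.. depth 4

value(XO/X./.O/.., X) = +1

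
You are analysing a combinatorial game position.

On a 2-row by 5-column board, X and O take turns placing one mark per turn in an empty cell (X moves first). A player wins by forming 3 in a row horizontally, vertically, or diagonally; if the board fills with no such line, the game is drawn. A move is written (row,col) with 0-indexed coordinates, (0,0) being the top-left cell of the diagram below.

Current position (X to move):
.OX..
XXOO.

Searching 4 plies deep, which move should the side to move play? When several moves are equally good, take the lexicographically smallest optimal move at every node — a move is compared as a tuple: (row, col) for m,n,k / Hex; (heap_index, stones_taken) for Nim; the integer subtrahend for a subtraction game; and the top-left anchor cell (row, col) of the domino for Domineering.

[.OX../XXOO.] X move#1: (0,0):-1/XOX../XXOO., (0,3):-1/.OXX./XXOO., (0,4):-1/.OX.X/XXOO., (1,4):+0/.OX../XXOOX*
[.OX../XXOOX] O move#2: (0,0):+0/OOX../XXOOX*, (0,3):+0/.OXO./XXOOX, (0,4):+0/.OX.O/XXOOX
[OOX../XXOOX] X move#3: (0,3):+0/OOXX./XXOOX*, (0,4):+0/OOX.X/XXOOX
[OOXX./XXOOX] O move#4: (0,4):+0/OOXXO/XXOOX*
[OOXXO/XXOOX] end (terminal +0, X#5); searched .OX../XXOO. to 4

X's best at [.OX../XXOO.]: (1,4)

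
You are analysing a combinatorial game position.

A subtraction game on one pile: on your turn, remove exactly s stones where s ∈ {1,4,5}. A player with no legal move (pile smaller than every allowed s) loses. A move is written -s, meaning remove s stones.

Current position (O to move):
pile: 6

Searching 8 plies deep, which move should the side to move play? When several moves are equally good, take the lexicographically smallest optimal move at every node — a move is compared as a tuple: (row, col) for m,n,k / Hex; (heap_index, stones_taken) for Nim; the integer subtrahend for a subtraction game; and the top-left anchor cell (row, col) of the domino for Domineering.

O's best at [6]: -4

p1 O@[6]: -1[5]-1 -4[2]+1* -5[1]-1
p2 X@[2]: -1[1]-1*
p3 O@[1]: -1[0]+1*
p4 X@[0] terminal -1; root [6] d8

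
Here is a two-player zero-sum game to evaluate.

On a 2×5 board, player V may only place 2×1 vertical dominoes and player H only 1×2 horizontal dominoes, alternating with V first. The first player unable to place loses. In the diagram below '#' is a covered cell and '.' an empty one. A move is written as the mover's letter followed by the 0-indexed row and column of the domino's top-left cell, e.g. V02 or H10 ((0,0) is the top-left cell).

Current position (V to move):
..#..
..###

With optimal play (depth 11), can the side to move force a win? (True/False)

V winning at [..#../..###]: True

ply 1, V at ..#../..### | V00=+1→#.#../#.###*; V01=+1→.##../.####
ply 2, H at #.#../#.### | H03=-1→#.###/#.###*
ply 3, V at #.###/#.### | V01=+1→#####/#####*
ply 4: #####/##### is terminal -1 (H); from ..#../..### depth 11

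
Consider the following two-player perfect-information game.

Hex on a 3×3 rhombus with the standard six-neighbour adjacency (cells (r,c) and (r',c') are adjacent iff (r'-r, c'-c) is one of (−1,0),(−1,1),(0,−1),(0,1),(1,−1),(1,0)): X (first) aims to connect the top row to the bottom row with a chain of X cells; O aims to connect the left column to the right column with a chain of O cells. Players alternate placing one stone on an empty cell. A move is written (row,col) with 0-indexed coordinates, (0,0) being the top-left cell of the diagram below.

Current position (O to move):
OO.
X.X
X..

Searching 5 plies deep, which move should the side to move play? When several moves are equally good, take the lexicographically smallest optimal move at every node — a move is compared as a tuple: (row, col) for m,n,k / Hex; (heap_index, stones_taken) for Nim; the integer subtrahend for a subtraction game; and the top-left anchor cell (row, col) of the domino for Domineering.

[OO./X.X/X..] O move#1: (0,2):+1/OOO/X.X/X..*, (1,1):-1/OO./XOX/X.., (2,1):-1/OO./X.X/XO., (2,2):-1/OO./X.X/X.O
[OOO/X.X/X..] end (terminal -1, X#2); searched OO./X.X/X.. to 5

O's best at [OO./X.X/X..]: (0,2)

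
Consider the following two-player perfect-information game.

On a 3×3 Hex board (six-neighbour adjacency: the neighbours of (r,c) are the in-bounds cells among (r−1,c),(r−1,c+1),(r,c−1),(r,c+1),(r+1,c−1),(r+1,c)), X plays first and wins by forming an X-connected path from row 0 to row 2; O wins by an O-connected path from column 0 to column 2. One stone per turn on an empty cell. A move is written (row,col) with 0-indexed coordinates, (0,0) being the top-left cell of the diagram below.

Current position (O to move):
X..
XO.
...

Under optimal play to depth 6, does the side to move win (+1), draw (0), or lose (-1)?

p1 O@[X../XO./...]: (0,1)[XO./XO./...]-1 (0,2)[X.O/XO./...]-1 (1,2)[X../XOO/...]-1 (2,0)[X../XO./O..]+1* (2,1)[X../XO./.O.]-1 (2,2)[X../XO./..O]-1
p2 X@[X../XO./O..]: (0,1)[XX./XO./O..]-1* (0,2)[X.X/XO./O..]-1 (1,2)[X../XOX/O..]-1 (2,1)[X../XO./OX.]-1 (2,2)[X../XO./O.X]-1
p3 O@[XX./XO./O..]: (0,2)[XXO/XO./O..]+1* (1,2)[XX./XOO/O..]+1 (2,1)[XX./XO./OO.]+1 (2,2)[XX./XO./O.O]+1
p4 X@[XXO/XO./O..] terminal -1; root [X../XO./...] d6

value(X../XO./..., O) = +1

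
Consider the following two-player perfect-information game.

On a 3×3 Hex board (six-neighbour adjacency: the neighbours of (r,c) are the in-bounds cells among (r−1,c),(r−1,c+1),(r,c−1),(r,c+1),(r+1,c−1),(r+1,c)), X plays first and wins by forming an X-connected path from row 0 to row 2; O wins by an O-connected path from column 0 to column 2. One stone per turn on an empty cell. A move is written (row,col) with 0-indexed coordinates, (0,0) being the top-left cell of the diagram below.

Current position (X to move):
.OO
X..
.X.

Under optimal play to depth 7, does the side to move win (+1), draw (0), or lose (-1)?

value(.OO/X../.X., X) = +1

[.OO/X../.X.] X move#1: (0,0):+1/XOO/X../.X.*, (1,1):-1/.OO/XX./.X., (1,2):-1/.OO/X.X/.X., (2,0):-1/.OO/X../XX., (2,2):-1/.OO/X../.XX
[XOO/X../.X.] O move#2: (1,1):-1/XOO/XO./.X.*, (1,2):-1/XOO/X.O/.X., (2,0):-1/XOO/X../OX., (2,2):-1/XOO/X../.XO
[XOO/XO./.X.] X move#3: (1,2):-1/XOO/XOX/.X., (2,0):+1/XOO/XO./XX.*, (2,2):-1/XOO/XO./.XX
[XOO/XO./XX.] end (terminal -1, O#4); searched .OO/X../.X. to 7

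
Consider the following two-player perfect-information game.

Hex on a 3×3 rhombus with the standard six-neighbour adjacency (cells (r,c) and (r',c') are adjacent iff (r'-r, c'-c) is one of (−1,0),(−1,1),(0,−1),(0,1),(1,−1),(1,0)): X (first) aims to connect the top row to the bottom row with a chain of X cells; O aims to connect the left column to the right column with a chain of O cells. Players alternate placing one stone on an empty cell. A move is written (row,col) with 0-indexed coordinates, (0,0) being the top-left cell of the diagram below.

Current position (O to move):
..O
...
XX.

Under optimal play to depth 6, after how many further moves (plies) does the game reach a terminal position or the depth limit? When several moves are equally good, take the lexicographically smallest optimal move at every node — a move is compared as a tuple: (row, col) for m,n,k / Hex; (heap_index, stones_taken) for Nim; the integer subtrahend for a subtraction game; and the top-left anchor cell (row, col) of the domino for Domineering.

PV length from [..O/.../XX.]: 3 plies

[..O/.../XX.] O move#1: (0,0):-1/O.O/.../XX., (0,1):+1/.OO/.../XX.*, (1,0):+1/..O/O../XX., (1,1):-1/..O/.O./XX., (1,2):-1/..O/..O/XX., (2,2):-1/..O/.../XXO
[.OO/.../XX.] X move#2: (0,0):-1/XOO/.../XX.*, (1,0):-1/.OO/X../XX., (1,1):-1/.OO/.X./XX., (1,2):-1/.OO/..X/XX., (2,2):-1/.OO/.../XXX
[XOO/.../XX.] O move#3: (1,0):+1/XOO/O../XX.*, (1,1):-1/XOO/.O./XX., (1,2):-1/XOO/..O/XX., (2,2):-1/XOO/.../XXO
[XOO/O../XX.] end (terminal -1, X#4); searched ..O/.../XX. to 6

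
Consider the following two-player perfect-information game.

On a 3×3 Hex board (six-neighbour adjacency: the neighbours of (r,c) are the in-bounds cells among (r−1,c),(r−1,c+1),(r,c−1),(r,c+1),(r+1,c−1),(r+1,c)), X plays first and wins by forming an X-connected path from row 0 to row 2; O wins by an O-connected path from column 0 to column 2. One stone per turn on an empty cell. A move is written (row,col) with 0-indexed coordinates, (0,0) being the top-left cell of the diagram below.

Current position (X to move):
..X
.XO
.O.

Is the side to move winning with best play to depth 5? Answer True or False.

X winning at [..X/.XO/.O.]: True

ply 1, X at ..X/.XO/.O. | (0,0)=-1→X.X/.XO/.O.; (0,1)=-1→.XX/.XO/.O.; (1,0)=-1→..X/XXO/.O.; (2,0)=+1→..X/.XO/XO.*; (2,2)=-1→..X/.XO/.OX
ply 2: ..X/.XO/XO. is terminal -1 (O); from ..X/.XO/.O. depth 5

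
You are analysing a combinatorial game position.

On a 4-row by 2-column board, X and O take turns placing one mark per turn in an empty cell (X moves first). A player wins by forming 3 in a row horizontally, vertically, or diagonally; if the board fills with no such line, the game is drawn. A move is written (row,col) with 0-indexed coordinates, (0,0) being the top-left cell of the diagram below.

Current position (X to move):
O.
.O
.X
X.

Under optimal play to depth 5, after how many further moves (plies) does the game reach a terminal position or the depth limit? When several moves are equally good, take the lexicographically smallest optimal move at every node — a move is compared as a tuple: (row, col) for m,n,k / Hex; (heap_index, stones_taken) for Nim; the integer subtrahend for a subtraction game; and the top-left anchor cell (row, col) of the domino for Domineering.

ply 1, X at O./.O/.X/X. | (0,1)=+0→OX/.O/.X/X.*; (1,0)=+0→O./XO/.X/X.; (2,0)=+0→O./.O/XX/X.; (3,1)=+0→O./.O/.X/XX
ply 2, O at OX/.O/.X/X. | (1,0)=+0→OX/OO/.X/X.*; (2,0)=+0→OX/.O/OX/X.; (3,1)=+0→OX/.O/.X/XO
ply 3, X at OX/OO/.X/X. | (2,0)=+0→OX/OO/XX/X.*; (3,1)=-1→OX/OO/.X/XX
ply 4, O at OX/OO/XX/X. | (3,1)=+0→OX/OO/XX/XO*
ply 5: OX/OO/XX/XO is terminal +0 (X); from O./.O/.X/X. depth 5

PV length from [O./.O/.X/X.]: 4 plies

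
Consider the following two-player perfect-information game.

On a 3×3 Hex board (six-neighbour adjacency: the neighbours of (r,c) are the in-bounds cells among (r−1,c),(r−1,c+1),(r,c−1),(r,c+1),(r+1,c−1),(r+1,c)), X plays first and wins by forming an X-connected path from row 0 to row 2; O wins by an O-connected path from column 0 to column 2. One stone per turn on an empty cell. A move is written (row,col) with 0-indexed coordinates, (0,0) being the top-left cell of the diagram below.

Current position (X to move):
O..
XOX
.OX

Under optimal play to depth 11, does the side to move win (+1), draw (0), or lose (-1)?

value(O../XOX/.OX, X) = +1

p1 X@[O../XOX/.OX]: (0,1)[OX./XOX/.OX]+1* (0,2)[O.X/XOX/.OX]+1 (2,0)[O../XOX/XOX]+1
p2 O@[OX./XOX/.OX]: (0,2)[OXO/XOX/.OX]-1* (2,0)[OX./XOX/OOX]-1
p3 X@[OXO/XOX/.OX]: (2,0)[OXO/XOX/XOX]+1*
p4 O@[OXO/XOX/XOX] terminal -1; root [O../XOX/.OX] d11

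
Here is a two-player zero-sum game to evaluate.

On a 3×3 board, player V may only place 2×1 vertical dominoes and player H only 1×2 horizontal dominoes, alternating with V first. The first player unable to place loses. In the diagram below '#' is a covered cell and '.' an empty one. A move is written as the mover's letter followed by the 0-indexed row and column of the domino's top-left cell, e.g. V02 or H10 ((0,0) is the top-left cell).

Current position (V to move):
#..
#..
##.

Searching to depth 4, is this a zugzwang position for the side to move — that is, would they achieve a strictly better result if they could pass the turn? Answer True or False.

p1 V@[#../#../##.]: V01[##./##./##.]+1* V02[#.#/#.#/##.]+1 V12[#../#.#/###]-1
p2 H@[##./##./##.] terminal -1; root [#../#../##.] d4
suppose V passes — search the same position with H to move:
pass> p1 H@[#../#../##.]: H01[###/#../##.]-1 H11[#../###/##.]+1*
pass> p2 V@[#../###/##.] terminal -1; root [#../#../##.] d4
for V: play +1, pass -1

zugzwang(#../#../##., V) = False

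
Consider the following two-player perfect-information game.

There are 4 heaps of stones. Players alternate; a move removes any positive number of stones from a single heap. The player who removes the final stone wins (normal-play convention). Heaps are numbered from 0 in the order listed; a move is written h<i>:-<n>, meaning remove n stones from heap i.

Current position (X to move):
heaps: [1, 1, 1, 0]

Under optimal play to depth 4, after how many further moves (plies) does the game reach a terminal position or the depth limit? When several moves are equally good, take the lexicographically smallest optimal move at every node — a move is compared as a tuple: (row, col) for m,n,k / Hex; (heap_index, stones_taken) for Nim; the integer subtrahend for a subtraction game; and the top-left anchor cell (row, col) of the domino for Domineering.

PV length from [(1,1,1,0)]: 3 plies

[(1,1,1,0)] X move#1: h0:-1:+1/(0,1,1,0)*, h1:-1:+1/(1,0,1,0), h2:-1:+1/(1,1,0,0)
[(0,1,1,0)] O move#2: h1:-1:-1/(0,0,1,0)*, h2:-1:-1/(0,1,0,0)
[(0,0,1,0)] X move#3: h2:-1:+1/(0,0,0,0)*
[(0,0,0,0)] end (terminal -1, O#4); searched (1,1,1,0) to 4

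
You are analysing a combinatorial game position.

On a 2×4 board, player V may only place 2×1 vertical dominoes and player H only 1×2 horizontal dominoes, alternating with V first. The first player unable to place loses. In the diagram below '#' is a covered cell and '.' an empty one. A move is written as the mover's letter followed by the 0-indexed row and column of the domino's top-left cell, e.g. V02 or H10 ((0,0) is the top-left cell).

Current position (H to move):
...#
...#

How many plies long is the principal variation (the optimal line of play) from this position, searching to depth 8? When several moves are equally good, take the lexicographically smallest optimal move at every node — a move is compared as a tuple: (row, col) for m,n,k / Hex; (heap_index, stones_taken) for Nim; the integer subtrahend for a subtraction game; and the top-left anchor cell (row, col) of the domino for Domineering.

PV length from [...#/...#]: 3 plies

p1 H@[...#/...#]: H00[##.#/...#]+1* H01[.###/...#]+1 H10[...#/##.#]+1 H11[...#/.###]+1
p2 V@[##.#/...#]: V02[####/..##]-1*
p3 H@[####/..##]: H10[####/####]+1*
p4 V@[####/####] terminal -1; root [...#/...#] d8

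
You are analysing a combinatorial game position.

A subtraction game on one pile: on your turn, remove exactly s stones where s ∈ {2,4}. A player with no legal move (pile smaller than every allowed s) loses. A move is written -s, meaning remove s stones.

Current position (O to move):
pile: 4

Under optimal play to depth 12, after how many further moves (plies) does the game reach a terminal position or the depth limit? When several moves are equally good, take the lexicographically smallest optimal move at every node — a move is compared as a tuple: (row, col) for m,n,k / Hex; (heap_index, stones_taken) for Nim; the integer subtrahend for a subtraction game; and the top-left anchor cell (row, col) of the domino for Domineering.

PV length from [4]: 1 ply

[4] O move#1: -2:-1/2, -4:+1/0*
[0] end (terminal -1, X#2); searched 4 to 12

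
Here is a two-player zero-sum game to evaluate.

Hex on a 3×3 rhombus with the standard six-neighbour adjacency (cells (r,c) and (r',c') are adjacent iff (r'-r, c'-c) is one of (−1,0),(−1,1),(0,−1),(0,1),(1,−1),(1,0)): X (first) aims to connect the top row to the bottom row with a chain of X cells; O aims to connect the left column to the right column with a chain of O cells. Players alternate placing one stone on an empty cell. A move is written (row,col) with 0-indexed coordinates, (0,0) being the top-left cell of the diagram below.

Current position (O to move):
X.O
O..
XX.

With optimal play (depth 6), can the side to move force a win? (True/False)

O winning at [X.O/O../XX.]: True

p1 O@[X.O/O../XX.]: (0,1)[XOO/O../XX.]+1* (1,1)[X.O/OO./XX.]+1 (1,2)[X.O/O.O/XX.]+1 (2,2)[X.O/O../XXO]+1
p2 X@[XOO/O../XX.] terminal -1; root [X.O/O../XX.] d6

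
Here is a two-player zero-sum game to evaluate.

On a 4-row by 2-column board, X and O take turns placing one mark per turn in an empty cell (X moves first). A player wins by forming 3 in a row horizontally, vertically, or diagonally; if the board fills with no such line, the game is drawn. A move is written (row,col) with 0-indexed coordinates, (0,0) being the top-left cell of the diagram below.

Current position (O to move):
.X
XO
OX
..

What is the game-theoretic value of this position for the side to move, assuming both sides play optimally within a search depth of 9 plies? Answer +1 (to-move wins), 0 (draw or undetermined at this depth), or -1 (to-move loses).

value(.X/XO/OX/.., O) = 0

ply 1, O at .X/XO/OX/.. | (0,0)=+0→OX/XO/OX/..*; (3,0)=+0→.X/XO/OX/O.; (3,1)=+0→.X/XO/OX/.O
ply 2, X at OX/XO/OX/.. | (3,0)=+0→OX/XO/OX/X.*; (3,1)=+0→OX/XO/OX/.X
ply 3, O at OX/XO/OX/X. | (3,1)=+0→OX/XO/OX/XO*
ply 4: OX/XO/OX/XO is terminal +0 (X); from .X/XO/OX/.. depth 9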